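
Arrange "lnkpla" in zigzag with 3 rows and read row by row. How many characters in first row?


Zigzag "lnkpla" into 3 rows:
Placing characters:
  'l' => row 0
  'n' => row 1
  'k' => row 2
  'p' => row 1
  'l' => row 0
  'a' => row 1
Rows:
  Row 0: "ll"
  Row 1: "npa"
  Row 2: "k"
First row length: 2

2


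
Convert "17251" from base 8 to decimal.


Input: "17251" in base 8
Positional expansion:
  Digit '1' (value 1) x 8^4 = 4096
  Digit '7' (value 7) x 8^3 = 3584
  Digit '2' (value 2) x 8^2 = 128
  Digit '5' (value 5) x 8^1 = 40
  Digit '1' (value 1) x 8^0 = 1
Sum = 7849

7849


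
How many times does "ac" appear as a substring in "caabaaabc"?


Searching for "ac" in "caabaaabc"
Scanning each position:
  Position 0: "ca" => no
  Position 1: "aa" => no
  Position 2: "ab" => no
  Position 3: "ba" => no
  Position 4: "aa" => no
  Position 5: "aa" => no
  Position 6: "ab" => no
  Position 7: "bc" => no
Total occurrences: 0

0


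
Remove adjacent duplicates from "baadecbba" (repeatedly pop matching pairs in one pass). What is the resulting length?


Input: baadecbba
Stack-based adjacent duplicate removal:
  Read 'b': push. Stack: b
  Read 'a': push. Stack: ba
  Read 'a': matches stack top 'a' => pop. Stack: b
  Read 'd': push. Stack: bd
  Read 'e': push. Stack: bde
  Read 'c': push. Stack: bdec
  Read 'b': push. Stack: bdecb
  Read 'b': matches stack top 'b' => pop. Stack: bdec
  Read 'a': push. Stack: bdeca
Final stack: "bdeca" (length 5)

5


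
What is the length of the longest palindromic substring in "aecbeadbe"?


Input: "aecbeadbe"
Checking substrings for palindromes:
  No multi-char palindromic substrings found
Longest palindromic substring: "a" with length 1

1


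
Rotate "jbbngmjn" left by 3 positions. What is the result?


Input: "jbbngmjn", rotate left by 3
First 3 characters: "jbb"
Remaining characters: "ngmjn"
Concatenate remaining + first: "ngmjn" + "jbb" = "ngmjnjbb"

ngmjnjbb


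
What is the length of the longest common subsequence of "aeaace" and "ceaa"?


LCS of "aeaace" and "ceaa"
DP table:
           c    e    a    a
      0    0    0    0    0
  a   0    0    0    1    1
  e   0    0    1    1    1
  a   0    0    1    2    2
  a   0    0    1    2    3
  c   0    1    1    2    3
  e   0    1    2    2    3
LCS length = dp[6][4] = 3

3


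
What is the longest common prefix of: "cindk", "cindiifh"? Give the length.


Words: cindk, cindiifh
  Position 0: all 'c' => match
  Position 1: all 'i' => match
  Position 2: all 'n' => match
  Position 3: all 'd' => match
  Position 4: ('k', 'i') => mismatch, stop
LCP = "cind" (length 4)

4


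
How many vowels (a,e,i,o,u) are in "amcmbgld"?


Input: amcmbgld
Checking each character:
  'a' at position 0: vowel (running total: 1)
  'm' at position 1: consonant
  'c' at position 2: consonant
  'm' at position 3: consonant
  'b' at position 4: consonant
  'g' at position 5: consonant
  'l' at position 6: consonant
  'd' at position 7: consonant
Total vowels: 1

1


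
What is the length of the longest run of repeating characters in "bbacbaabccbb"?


Input: "bbacbaabccbb"
Scanning for longest run:
  Position 1 ('b'): continues run of 'b', length=2
  Position 2 ('a'): new char, reset run to 1
  Position 3 ('c'): new char, reset run to 1
  Position 4 ('b'): new char, reset run to 1
  Position 5 ('a'): new char, reset run to 1
  Position 6 ('a'): continues run of 'a', length=2
  Position 7 ('b'): new char, reset run to 1
  Position 8 ('c'): new char, reset run to 1
  Position 9 ('c'): continues run of 'c', length=2
  Position 10 ('b'): new char, reset run to 1
  Position 11 ('b'): continues run of 'b', length=2
Longest run: 'b' with length 2

2


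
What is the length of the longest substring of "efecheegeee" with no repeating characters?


Input: "efecheegeee"
Sliding window (track last position of each char):
  Position 0 ('e'): window [0,0] length 1 -- new best
  Position 1 ('f'): window [0,1] length 2 -- new best
  Position 2 ('e'): repeat (last at 0), move window start to 1
  Position 2 ('e'): window [1,2] length 2
  Position 3 ('c'): window [1,3] length 3 -- new best
  Position 4 ('h'): window [1,4] length 4 -- new best
  Position 5 ('e'): repeat (last at 2), move window start to 3
  Position 5 ('e'): window [3,5] length 3
  Position 6 ('e'): repeat (last at 5), move window start to 6
  Position 6 ('e'): window [6,6] length 1
  Position 7 ('g'): window [6,7] length 2
  Position 8 ('e'): repeat (last at 6), move window start to 7
  Position 8 ('e'): window [7,8] length 2
  Position 9 ('e'): repeat (last at 8), move window start to 9
  Position 9 ('e'): window [9,9] length 1
  Position 10 ('e'): repeat (last at 9), move window start to 10
  Position 10 ('e'): window [10,10] length 1
Longest substring with no repeats: "fech" with length 4

4


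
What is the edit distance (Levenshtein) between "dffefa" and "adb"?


Computing edit distance: "dffefa" -> "adb"
DP table:
           a    d    b
      0    1    2    3
  d   1    1    1    2
  f   2    2    2    2
  f   3    3    3    3
  e   4    4    4    4
  f   5    5    5    5
  a   6    5    6    6
Edit distance = dp[6][3] = 6

6


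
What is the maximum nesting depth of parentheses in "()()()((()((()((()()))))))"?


Input: "()()()((()((()((()()))))))"
Tracking depth:
  Position 0 '(': depth becomes 1
  Position 1 ')': depth becomes 0
  Position 2 '(': depth becomes 1
  Position 3 ')': depth becomes 0
  Position 4 '(': depth becomes 1
  Position 5 ')': depth becomes 0
  Position 6 '(': depth becomes 1
  Position 7 '(': depth becomes 2
  Position 8 '(': depth becomes 3
  Position 9 ')': depth becomes 2
  Position 10 '(': depth becomes 3
  Position 11 '(': depth becomes 4
  Position 12 '(': depth becomes 5
  Position 13 ')': depth becomes 4
  Position 14 '(': depth becomes 5
  Position 15 '(': depth becomes 6
  Position 16 '(': depth becomes 7
  Position 17 ')': depth becomes 6
  Position 18 '(': depth becomes 7
  Position 19 ')': depth becomes 6
  Position 20 ')': depth becomes 5
  Position 21 ')': depth becomes 4
  Position 22 ')': depth becomes 3
  Position 23 ')': depth becomes 2
  Position 24 ')': depth becomes 1
  Position 25 ')': depth becomes 0
Maximum depth reached: 7

7


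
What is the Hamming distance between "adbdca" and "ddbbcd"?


Comparing "adbdca" and "ddbbcd" position by position:
  Position 0: 'a' vs 'd' => differ
  Position 1: 'd' vs 'd' => same
  Position 2: 'b' vs 'b' => same
  Position 3: 'd' vs 'b' => differ
  Position 4: 'c' vs 'c' => same
  Position 5: 'a' vs 'd' => differ
Total differences (Hamming distance): 3

3


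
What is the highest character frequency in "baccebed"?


Input: baccebed
Character counts:
  'a': 1
  'b': 2
  'c': 2
  'd': 1
  'e': 2
Maximum frequency: 2

2


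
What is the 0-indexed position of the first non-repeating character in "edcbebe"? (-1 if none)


Input: edcbebe
Character frequencies:
  'b': 2
  'c': 1
  'd': 1
  'e': 3
Scanning left to right for freq == 1:
  Position 0 ('e'): freq=3, skip
  Position 1 ('d'): unique! => answer = 1

1


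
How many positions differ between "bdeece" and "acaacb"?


Comparing "bdeece" and "acaacb" position by position:
  Position 0: 'b' vs 'a' => DIFFER
  Position 1: 'd' vs 'c' => DIFFER
  Position 2: 'e' vs 'a' => DIFFER
  Position 3: 'e' vs 'a' => DIFFER
  Position 4: 'c' vs 'c' => same
  Position 5: 'e' vs 'b' => DIFFER
Positions that differ: 5

5


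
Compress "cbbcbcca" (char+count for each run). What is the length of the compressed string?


Input: cbbcbcca
Runs:
  'c' x 1 => "c1"
  'b' x 2 => "b2"
  'c' x 1 => "c1"
  'b' x 1 => "b1"
  'c' x 2 => "c2"
  'a' x 1 => "a1"
Compressed: "c1b2c1b1c2a1"
Compressed length: 12

12


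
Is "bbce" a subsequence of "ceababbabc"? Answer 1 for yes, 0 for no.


Check if "bbce" is a subsequence of "ceababbabc"
Greedy scan:
  Position 0 ('c'): no match needed
  Position 1 ('e'): no match needed
  Position 2 ('a'): no match needed
  Position 3 ('b'): matches sub[0] = 'b'
  Position 4 ('a'): no match needed
  Position 5 ('b'): matches sub[1] = 'b'
  Position 6 ('b'): no match needed
  Position 7 ('a'): no match needed
  Position 8 ('b'): no match needed
  Position 9 ('c'): matches sub[2] = 'c'
Only matched 3/4 characters => not a subsequence

0


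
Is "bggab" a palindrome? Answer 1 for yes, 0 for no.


Input: bggab
Reversed: baggb
  Compare pos 0 ('b') with pos 4 ('b'): match
  Compare pos 1 ('g') with pos 3 ('a'): MISMATCH
Result: not a palindrome

0


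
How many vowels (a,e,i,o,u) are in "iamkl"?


Input: iamkl
Checking each character:
  'i' at position 0: vowel (running total: 1)
  'a' at position 1: vowel (running total: 2)
  'm' at position 2: consonant
  'k' at position 3: consonant
  'l' at position 4: consonant
Total vowels: 2

2


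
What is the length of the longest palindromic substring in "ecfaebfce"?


Input: "ecfaebfce"
Checking substrings for palindromes:
  No multi-char palindromic substrings found
Longest palindromic substring: "e" with length 1

1


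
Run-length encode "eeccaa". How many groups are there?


Input: eeccaa
Scanning for consecutive runs:
  Group 1: 'e' x 2 (positions 0-1)
  Group 2: 'c' x 2 (positions 2-3)
  Group 3: 'a' x 2 (positions 4-5)
Total groups: 3

3


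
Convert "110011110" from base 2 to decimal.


Input: "110011110" in base 2
Positional expansion:
  Digit '1' (value 1) x 2^8 = 256
  Digit '1' (value 1) x 2^7 = 128
  Digit '0' (value 0) x 2^6 = 0
  Digit '0' (value 0) x 2^5 = 0
  Digit '1' (value 1) x 2^4 = 16
  Digit '1' (value 1) x 2^3 = 8
  Digit '1' (value 1) x 2^2 = 4
  Digit '1' (value 1) x 2^1 = 2
  Digit '0' (value 0) x 2^0 = 0
Sum = 414

414


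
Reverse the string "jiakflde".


Input: jiakflde
Reading characters right to left:
  Position 7: 'e'
  Position 6: 'd'
  Position 5: 'l'
  Position 4: 'f'
  Position 3: 'k'
  Position 2: 'a'
  Position 1: 'i'
  Position 0: 'j'
Reversed: edlfkaij

edlfkaij


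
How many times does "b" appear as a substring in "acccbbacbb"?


Searching for "b" in "acccbbacbb"
Scanning each position:
  Position 0: "a" => no
  Position 1: "c" => no
  Position 2: "c" => no
  Position 3: "c" => no
  Position 4: "b" => MATCH
  Position 5: "b" => MATCH
  Position 6: "a" => no
  Position 7: "c" => no
  Position 8: "b" => MATCH
  Position 9: "b" => MATCH
Total occurrences: 4

4


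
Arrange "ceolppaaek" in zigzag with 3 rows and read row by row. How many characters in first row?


Zigzag "ceolppaaek" into 3 rows:
Placing characters:
  'c' => row 0
  'e' => row 1
  'o' => row 2
  'l' => row 1
  'p' => row 0
  'p' => row 1
  'a' => row 2
  'a' => row 1
  'e' => row 0
  'k' => row 1
Rows:
  Row 0: "cpe"
  Row 1: "elpak"
  Row 2: "oa"
First row length: 3

3


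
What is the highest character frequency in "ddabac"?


Input: ddabac
Character counts:
  'a': 2
  'b': 1
  'c': 1
  'd': 2
Maximum frequency: 2

2


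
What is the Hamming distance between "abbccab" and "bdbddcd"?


Comparing "abbccab" and "bdbddcd" position by position:
  Position 0: 'a' vs 'b' => differ
  Position 1: 'b' vs 'd' => differ
  Position 2: 'b' vs 'b' => same
  Position 3: 'c' vs 'd' => differ
  Position 4: 'c' vs 'd' => differ
  Position 5: 'a' vs 'c' => differ
  Position 6: 'b' vs 'd' => differ
Total differences (Hamming distance): 6

6


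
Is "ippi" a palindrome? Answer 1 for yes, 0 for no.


Input: ippi
Reversed: ippi
  Compare pos 0 ('i') with pos 3 ('i'): match
  Compare pos 1 ('p') with pos 2 ('p'): match
Result: palindrome

1


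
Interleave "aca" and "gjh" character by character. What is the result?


Interleaving "aca" and "gjh":
  Position 0: 'a' from first, 'g' from second => "ag"
  Position 1: 'c' from first, 'j' from second => "cj"
  Position 2: 'a' from first, 'h' from second => "ah"
Result: agcjah

agcjah


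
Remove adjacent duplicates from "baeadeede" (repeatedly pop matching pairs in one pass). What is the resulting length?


Input: baeadeede
Stack-based adjacent duplicate removal:
  Read 'b': push. Stack: b
  Read 'a': push. Stack: ba
  Read 'e': push. Stack: bae
  Read 'a': push. Stack: baea
  Read 'd': push. Stack: baead
  Read 'e': push. Stack: baeade
  Read 'e': matches stack top 'e' => pop. Stack: baead
  Read 'd': matches stack top 'd' => pop. Stack: baea
  Read 'e': push. Stack: baeae
Final stack: "baeae" (length 5)

5


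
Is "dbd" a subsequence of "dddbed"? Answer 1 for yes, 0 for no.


Check if "dbd" is a subsequence of "dddbed"
Greedy scan:
  Position 0 ('d'): matches sub[0] = 'd'
  Position 1 ('d'): no match needed
  Position 2 ('d'): no match needed
  Position 3 ('b'): matches sub[1] = 'b'
  Position 4 ('e'): no match needed
  Position 5 ('d'): matches sub[2] = 'd'
All 3 characters matched => is a subsequence

1


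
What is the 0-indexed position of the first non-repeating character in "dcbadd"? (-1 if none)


Input: dcbadd
Character frequencies:
  'a': 1
  'b': 1
  'c': 1
  'd': 3
Scanning left to right for freq == 1:
  Position 0 ('d'): freq=3, skip
  Position 1 ('c'): unique! => answer = 1

1


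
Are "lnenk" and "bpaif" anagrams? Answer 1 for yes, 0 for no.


Strings: "lnenk", "bpaif"
Sorted first:  eklnn
Sorted second: abfip
Differ at position 0: 'e' vs 'a' => not anagrams

0


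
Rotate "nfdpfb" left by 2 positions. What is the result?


Input: "nfdpfb", rotate left by 2
First 2 characters: "nf"
Remaining characters: "dpfb"
Concatenate remaining + first: "dpfb" + "nf" = "dpfbnf"

dpfbnf


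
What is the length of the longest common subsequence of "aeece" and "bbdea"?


LCS of "aeece" and "bbdea"
DP table:
           b    b    d    e    a
      0    0    0    0    0    0
  a   0    0    0    0    0    1
  e   0    0    0    0    1    1
  e   0    0    0    0    1    1
  c   0    0    0    0    1    1
  e   0    0    0    0    1    1
LCS length = dp[5][5] = 1

1


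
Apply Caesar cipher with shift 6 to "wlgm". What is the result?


Caesar cipher: shift "wlgm" by 6
  'w' (pos 22) + 6 = pos 2 = 'c'
  'l' (pos 11) + 6 = pos 17 = 'r'
  'g' (pos 6) + 6 = pos 12 = 'm'
  'm' (pos 12) + 6 = pos 18 = 's'
Result: crms

crms


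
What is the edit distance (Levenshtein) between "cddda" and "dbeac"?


Computing edit distance: "cddda" -> "dbeac"
DP table:
           d    b    e    a    c
      0    1    2    3    4    5
  c   1    1    2    3    4    4
  d   2    1    2    3    4    5
  d   3    2    2    3    4    5
  d   4    3    3    3    4    5
  a   5    4    4    4    3    4
Edit distance = dp[5][5] = 4

4


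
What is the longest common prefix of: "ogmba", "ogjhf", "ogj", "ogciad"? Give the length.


Words: ogmba, ogjhf, ogj, ogciad
  Position 0: all 'o' => match
  Position 1: all 'g' => match
  Position 2: ('m', 'j', 'j', 'c') => mismatch, stop
LCP = "og" (length 2)

2


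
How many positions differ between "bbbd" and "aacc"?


Comparing "bbbd" and "aacc" position by position:
  Position 0: 'b' vs 'a' => DIFFER
  Position 1: 'b' vs 'a' => DIFFER
  Position 2: 'b' vs 'c' => DIFFER
  Position 3: 'd' vs 'c' => DIFFER
Positions that differ: 4

4


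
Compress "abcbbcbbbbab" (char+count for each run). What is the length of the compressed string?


Input: abcbbcbbbbab
Runs:
  'a' x 1 => "a1"
  'b' x 1 => "b1"
  'c' x 1 => "c1"
  'b' x 2 => "b2"
  'c' x 1 => "c1"
  'b' x 4 => "b4"
  'a' x 1 => "a1"
  'b' x 1 => "b1"
Compressed: "a1b1c1b2c1b4a1b1"
Compressed length: 16

16


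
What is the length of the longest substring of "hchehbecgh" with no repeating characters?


Input: "hchehbecgh"
Sliding window (track last position of each char):
  Position 0 ('h'): window [0,0] length 1 -- new best
  Position 1 ('c'): window [0,1] length 2 -- new best
  Position 2 ('h'): repeat (last at 0), move window start to 1
  Position 2 ('h'): window [1,2] length 2
  Position 3 ('e'): window [1,3] length 3 -- new best
  Position 4 ('h'): repeat (last at 2), move window start to 3
  Position 4 ('h'): window [3,4] length 2
  Position 5 ('b'): window [3,5] length 3
  Position 6 ('e'): repeat (last at 3), move window start to 4
  Position 6 ('e'): window [4,6] length 3
  Position 7 ('c'): window [4,7] length 4 -- new best
  Position 8 ('g'): window [4,8] length 5 -- new best
  Position 9 ('h'): repeat (last at 4), move window start to 5
  Position 9 ('h'): window [5,9] length 5
Longest substring with no repeats: "hbecg" with length 5

5


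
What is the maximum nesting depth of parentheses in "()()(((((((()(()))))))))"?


Input: "()()(((((((()(()))))))))"
Tracking depth:
  Position 0 '(': depth becomes 1
  Position 1 ')': depth becomes 0
  Position 2 '(': depth becomes 1
  Position 3 ')': depth becomes 0
  Position 4 '(': depth becomes 1
  Position 5 '(': depth becomes 2
  Position 6 '(': depth becomes 3
  Position 7 '(': depth becomes 4
  Position 8 '(': depth becomes 5
  Position 9 '(': depth becomes 6
  Position 10 '(': depth becomes 7
  Position 11 '(': depth becomes 8
  Position 12 ')': depth becomes 7
  Position 13 '(': depth becomes 8
  Position 14 '(': depth becomes 9
  Position 15 ')': depth becomes 8
  Position 16 ')': depth becomes 7
  Position 17 ')': depth becomes 6
  Position 18 ')': depth becomes 5
  Position 19 ')': depth becomes 4
  Position 20 ')': depth becomes 3
  Position 21 ')': depth becomes 2
  Position 22 ')': depth becomes 1
  Position 23 ')': depth becomes 0
Maximum depth reached: 9

9


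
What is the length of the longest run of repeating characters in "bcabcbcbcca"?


Input: "bcabcbcbcca"
Scanning for longest run:
  Position 1 ('c'): new char, reset run to 1
  Position 2 ('a'): new char, reset run to 1
  Position 3 ('b'): new char, reset run to 1
  Position 4 ('c'): new char, reset run to 1
  Position 5 ('b'): new char, reset run to 1
  Position 6 ('c'): new char, reset run to 1
  Position 7 ('b'): new char, reset run to 1
  Position 8 ('c'): new char, reset run to 1
  Position 9 ('c'): continues run of 'c', length=2
  Position 10 ('a'): new char, reset run to 1
Longest run: 'c' with length 2

2


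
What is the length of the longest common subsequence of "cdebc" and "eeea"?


LCS of "cdebc" and "eeea"
DP table:
           e    e    e    a
      0    0    0    0    0
  c   0    0    0    0    0
  d   0    0    0    0    0
  e   0    1    1    1    1
  b   0    1    1    1    1
  c   0    1    1    1    1
LCS length = dp[5][4] = 1

1


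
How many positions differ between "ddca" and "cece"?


Comparing "ddca" and "cece" position by position:
  Position 0: 'd' vs 'c' => DIFFER
  Position 1: 'd' vs 'e' => DIFFER
  Position 2: 'c' vs 'c' => same
  Position 3: 'a' vs 'e' => DIFFER
Positions that differ: 3

3


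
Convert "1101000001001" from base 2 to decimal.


Input: "1101000001001" in base 2
Positional expansion:
  Digit '1' (value 1) x 2^12 = 4096
  Digit '1' (value 1) x 2^11 = 2048
  Digit '0' (value 0) x 2^10 = 0
  Digit '1' (value 1) x 2^9 = 512
  Digit '0' (value 0) x 2^8 = 0
  Digit '0' (value 0) x 2^7 = 0
  Digit '0' (value 0) x 2^6 = 0
  Digit '0' (value 0) x 2^5 = 0
  Digit '0' (value 0) x 2^4 = 0
  Digit '1' (value 1) x 2^3 = 8
  Digit '0' (value 0) x 2^2 = 0
  Digit '0' (value 0) x 2^1 = 0
  Digit '1' (value 1) x 2^0 = 1
Sum = 6665

6665


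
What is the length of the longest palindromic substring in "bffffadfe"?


Input: "bffffadfe"
Checking substrings for palindromes:
  [1:5] "ffff" (len 4) => palindrome
  [1:4] "fff" (len 3) => palindrome
  [2:5] "fff" (len 3) => palindrome
  [1:3] "ff" (len 2) => palindrome
  [2:4] "ff" (len 2) => palindrome
  [3:5] "ff" (len 2) => palindrome
Longest palindromic substring: "ffff" with length 4

4


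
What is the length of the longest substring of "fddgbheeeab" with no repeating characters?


Input: "fddgbheeeab"
Sliding window (track last position of each char):
  Position 0 ('f'): window [0,0] length 1 -- new best
  Position 1 ('d'): window [0,1] length 2 -- new best
  Position 2 ('d'): repeat (last at 1), move window start to 2
  Position 2 ('d'): window [2,2] length 1
  Position 3 ('g'): window [2,3] length 2
  Position 4 ('b'): window [2,4] length 3 -- new best
  Position 5 ('h'): window [2,5] length 4 -- new best
  Position 6 ('e'): window [2,6] length 5 -- new best
  Position 7 ('e'): repeat (last at 6), move window start to 7
  Position 7 ('e'): window [7,7] length 1
  Position 8 ('e'): repeat (last at 7), move window start to 8
  Position 8 ('e'): window [8,8] length 1
  Position 9 ('a'): window [8,9] length 2
  Position 10 ('b'): window [8,10] length 3
Longest substring with no repeats: "dgbhe" with length 5

5


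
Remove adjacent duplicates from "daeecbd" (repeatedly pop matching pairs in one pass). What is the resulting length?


Input: daeecbd
Stack-based adjacent duplicate removal:
  Read 'd': push. Stack: d
  Read 'a': push. Stack: da
  Read 'e': push. Stack: dae
  Read 'e': matches stack top 'e' => pop. Stack: da
  Read 'c': push. Stack: dac
  Read 'b': push. Stack: dacb
  Read 'd': push. Stack: dacbd
Final stack: "dacbd" (length 5)

5


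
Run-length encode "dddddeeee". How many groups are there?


Input: dddddeeee
Scanning for consecutive runs:
  Group 1: 'd' x 5 (positions 0-4)
  Group 2: 'e' x 4 (positions 5-8)
Total groups: 2

2


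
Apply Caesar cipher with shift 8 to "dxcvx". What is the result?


Caesar cipher: shift "dxcvx" by 8
  'd' (pos 3) + 8 = pos 11 = 'l'
  'x' (pos 23) + 8 = pos 5 = 'f'
  'c' (pos 2) + 8 = pos 10 = 'k'
  'v' (pos 21) + 8 = pos 3 = 'd'
  'x' (pos 23) + 8 = pos 5 = 'f'
Result: lfkdf

lfkdf


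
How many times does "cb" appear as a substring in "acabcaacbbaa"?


Searching for "cb" in "acabcaacbbaa"
Scanning each position:
  Position 0: "ac" => no
  Position 1: "ca" => no
  Position 2: "ab" => no
  Position 3: "bc" => no
  Position 4: "ca" => no
  Position 5: "aa" => no
  Position 6: "ac" => no
  Position 7: "cb" => MATCH
  Position 8: "bb" => no
  Position 9: "ba" => no
  Position 10: "aa" => no
Total occurrences: 1

1


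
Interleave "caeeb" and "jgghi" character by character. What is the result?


Interleaving "caeeb" and "jgghi":
  Position 0: 'c' from first, 'j' from second => "cj"
  Position 1: 'a' from first, 'g' from second => "ag"
  Position 2: 'e' from first, 'g' from second => "eg"
  Position 3: 'e' from first, 'h' from second => "eh"
  Position 4: 'b' from first, 'i' from second => "bi"
Result: cjagegehbi

cjagegehbi


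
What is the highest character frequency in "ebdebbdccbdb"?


Input: ebdebbdccbdb
Character counts:
  'b': 5
  'c': 2
  'd': 3
  'e': 2
Maximum frequency: 5

5


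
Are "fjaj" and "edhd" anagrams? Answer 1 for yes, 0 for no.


Strings: "fjaj", "edhd"
Sorted first:  afjj
Sorted second: ddeh
Differ at position 0: 'a' vs 'd' => not anagrams

0


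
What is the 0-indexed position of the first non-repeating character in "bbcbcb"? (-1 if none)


Input: bbcbcb
Character frequencies:
  'b': 4
  'c': 2
Scanning left to right for freq == 1:
  Position 0 ('b'): freq=4, skip
  Position 1 ('b'): freq=4, skip
  Position 2 ('c'): freq=2, skip
  Position 3 ('b'): freq=4, skip
  Position 4 ('c'): freq=2, skip
  Position 5 ('b'): freq=4, skip
  No unique character found => answer = -1

-1


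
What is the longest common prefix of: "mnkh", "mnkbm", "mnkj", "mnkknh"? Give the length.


Words: mnkh, mnkbm, mnkj, mnkknh
  Position 0: all 'm' => match
  Position 1: all 'n' => match
  Position 2: all 'k' => match
  Position 3: ('h', 'b', 'j', 'k') => mismatch, stop
LCP = "mnk" (length 3)

3


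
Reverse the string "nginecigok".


Input: nginecigok
Reading characters right to left:
  Position 9: 'k'
  Position 8: 'o'
  Position 7: 'g'
  Position 6: 'i'
  Position 5: 'c'
  Position 4: 'e'
  Position 3: 'n'
  Position 2: 'i'
  Position 1: 'g'
  Position 0: 'n'
Reversed: kogicenign

kogicenign


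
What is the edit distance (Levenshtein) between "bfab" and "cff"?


Computing edit distance: "bfab" -> "cff"
DP table:
           c    f    f
      0    1    2    3
  b   1    1    2    3
  f   2    2    1    2
  a   3    3    2    2
  b   4    4    3    3
Edit distance = dp[4][3] = 3

3


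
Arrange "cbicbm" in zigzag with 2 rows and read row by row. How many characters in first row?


Zigzag "cbicbm" into 2 rows:
Placing characters:
  'c' => row 0
  'b' => row 1
  'i' => row 0
  'c' => row 1
  'b' => row 0
  'm' => row 1
Rows:
  Row 0: "cib"
  Row 1: "bcm"
First row length: 3

3


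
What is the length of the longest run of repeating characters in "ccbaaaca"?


Input: "ccbaaaca"
Scanning for longest run:
  Position 1 ('c'): continues run of 'c', length=2
  Position 2 ('b'): new char, reset run to 1
  Position 3 ('a'): new char, reset run to 1
  Position 4 ('a'): continues run of 'a', length=2
  Position 5 ('a'): continues run of 'a', length=3
  Position 6 ('c'): new char, reset run to 1
  Position 7 ('a'): new char, reset run to 1
Longest run: 'a' with length 3

3


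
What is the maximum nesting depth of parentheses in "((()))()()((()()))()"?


Input: "((()))()()((()()))()"
Tracking depth:
  Position 0 '(': depth becomes 1
  Position 1 '(': depth becomes 2
  Position 2 '(': depth becomes 3
  Position 3 ')': depth becomes 2
  Position 4 ')': depth becomes 1
  Position 5 ')': depth becomes 0
  Position 6 '(': depth becomes 1
  Position 7 ')': depth becomes 0
  Position 8 '(': depth becomes 1
  Position 9 ')': depth becomes 0
  Position 10 '(': depth becomes 1
  Position 11 '(': depth becomes 2
  Position 12 '(': depth becomes 3
  Position 13 ')': depth becomes 2
  Position 14 '(': depth becomes 3
  Position 15 ')': depth becomes 2
  Position 16 ')': depth becomes 1
  Position 17 ')': depth becomes 0
  Position 18 '(': depth becomes 1
  Position 19 ')': depth becomes 0
Maximum depth reached: 3

3


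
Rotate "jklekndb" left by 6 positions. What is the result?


Input: "jklekndb", rotate left by 6
First 6 characters: "jklekn"
Remaining characters: "db"
Concatenate remaining + first: "db" + "jklekn" = "dbjklekn"

dbjklekn


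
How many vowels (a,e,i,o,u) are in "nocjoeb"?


Input: nocjoeb
Checking each character:
  'n' at position 0: consonant
  'o' at position 1: vowel (running total: 1)
  'c' at position 2: consonant
  'j' at position 3: consonant
  'o' at position 4: vowel (running total: 2)
  'e' at position 5: vowel (running total: 3)
  'b' at position 6: consonant
Total vowels: 3

3


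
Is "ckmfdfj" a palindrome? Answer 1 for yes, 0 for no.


Input: ckmfdfj
Reversed: jfdfmkc
  Compare pos 0 ('c') with pos 6 ('j'): MISMATCH
  Compare pos 1 ('k') with pos 5 ('f'): MISMATCH
  Compare pos 2 ('m') with pos 4 ('d'): MISMATCH
Result: not a palindrome

0


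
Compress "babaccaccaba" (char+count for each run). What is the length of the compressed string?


Input: babaccaccaba
Runs:
  'b' x 1 => "b1"
  'a' x 1 => "a1"
  'b' x 1 => "b1"
  'a' x 1 => "a1"
  'c' x 2 => "c2"
  'a' x 1 => "a1"
  'c' x 2 => "c2"
  'a' x 1 => "a1"
  'b' x 1 => "b1"
  'a' x 1 => "a1"
Compressed: "b1a1b1a1c2a1c2a1b1a1"
Compressed length: 20

20


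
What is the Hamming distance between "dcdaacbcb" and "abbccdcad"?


Comparing "dcdaacbcb" and "abbccdcad" position by position:
  Position 0: 'd' vs 'a' => differ
  Position 1: 'c' vs 'b' => differ
  Position 2: 'd' vs 'b' => differ
  Position 3: 'a' vs 'c' => differ
  Position 4: 'a' vs 'c' => differ
  Position 5: 'c' vs 'd' => differ
  Position 6: 'b' vs 'c' => differ
  Position 7: 'c' vs 'a' => differ
  Position 8: 'b' vs 'd' => differ
Total differences (Hamming distance): 9

9


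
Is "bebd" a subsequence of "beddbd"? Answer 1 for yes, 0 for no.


Check if "bebd" is a subsequence of "beddbd"
Greedy scan:
  Position 0 ('b'): matches sub[0] = 'b'
  Position 1 ('e'): matches sub[1] = 'e'
  Position 2 ('d'): no match needed
  Position 3 ('d'): no match needed
  Position 4 ('b'): matches sub[2] = 'b'
  Position 5 ('d'): matches sub[3] = 'd'
All 4 characters matched => is a subsequence

1


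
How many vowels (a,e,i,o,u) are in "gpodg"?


Input: gpodg
Checking each character:
  'g' at position 0: consonant
  'p' at position 1: consonant
  'o' at position 2: vowel (running total: 1)
  'd' at position 3: consonant
  'g' at position 4: consonant
Total vowels: 1

1


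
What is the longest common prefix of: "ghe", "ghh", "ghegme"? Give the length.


Words: ghe, ghh, ghegme
  Position 0: all 'g' => match
  Position 1: all 'h' => match
  Position 2: ('e', 'h', 'e') => mismatch, stop
LCP = "gh" (length 2)

2


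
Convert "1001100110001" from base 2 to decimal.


Input: "1001100110001" in base 2
Positional expansion:
  Digit '1' (value 1) x 2^12 = 4096
  Digit '0' (value 0) x 2^11 = 0
  Digit '0' (value 0) x 2^10 = 0
  Digit '1' (value 1) x 2^9 = 512
  Digit '1' (value 1) x 2^8 = 256
  Digit '0' (value 0) x 2^7 = 0
  Digit '0' (value 0) x 2^6 = 0
  Digit '1' (value 1) x 2^5 = 32
  Digit '1' (value 1) x 2^4 = 16
  Digit '0' (value 0) x 2^3 = 0
  Digit '0' (value 0) x 2^2 = 0
  Digit '0' (value 0) x 2^1 = 0
  Digit '1' (value 1) x 2^0 = 1
Sum = 4913

4913


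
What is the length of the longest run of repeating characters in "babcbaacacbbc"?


Input: "babcbaacacbbc"
Scanning for longest run:
  Position 1 ('a'): new char, reset run to 1
  Position 2 ('b'): new char, reset run to 1
  Position 3 ('c'): new char, reset run to 1
  Position 4 ('b'): new char, reset run to 1
  Position 5 ('a'): new char, reset run to 1
  Position 6 ('a'): continues run of 'a', length=2
  Position 7 ('c'): new char, reset run to 1
  Position 8 ('a'): new char, reset run to 1
  Position 9 ('c'): new char, reset run to 1
  Position 10 ('b'): new char, reset run to 1
  Position 11 ('b'): continues run of 'b', length=2
  Position 12 ('c'): new char, reset run to 1
Longest run: 'a' with length 2

2


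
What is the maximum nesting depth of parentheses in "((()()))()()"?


Input: "((()()))()()"
Tracking depth:
  Position 0 '(': depth becomes 1
  Position 1 '(': depth becomes 2
  Position 2 '(': depth becomes 3
  Position 3 ')': depth becomes 2
  Position 4 '(': depth becomes 3
  Position 5 ')': depth becomes 2
  Position 6 ')': depth becomes 1
  Position 7 ')': depth becomes 0
  Position 8 '(': depth becomes 1
  Position 9 ')': depth becomes 0
  Position 10 '(': depth becomes 1
  Position 11 ')': depth becomes 0
Maximum depth reached: 3

3


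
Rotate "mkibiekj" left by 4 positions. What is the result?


Input: "mkibiekj", rotate left by 4
First 4 characters: "mkib"
Remaining characters: "iekj"
Concatenate remaining + first: "iekj" + "mkib" = "iekjmkib"

iekjmkib


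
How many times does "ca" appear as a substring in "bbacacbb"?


Searching for "ca" in "bbacacbb"
Scanning each position:
  Position 0: "bb" => no
  Position 1: "ba" => no
  Position 2: "ac" => no
  Position 3: "ca" => MATCH
  Position 4: "ac" => no
  Position 5: "cb" => no
  Position 6: "bb" => no
Total occurrences: 1

1


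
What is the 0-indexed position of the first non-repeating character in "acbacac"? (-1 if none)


Input: acbacac
Character frequencies:
  'a': 3
  'b': 1
  'c': 3
Scanning left to right for freq == 1:
  Position 0 ('a'): freq=3, skip
  Position 1 ('c'): freq=3, skip
  Position 2 ('b'): unique! => answer = 2

2


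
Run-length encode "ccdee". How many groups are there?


Input: ccdee
Scanning for consecutive runs:
  Group 1: 'c' x 2 (positions 0-1)
  Group 2: 'd' x 1 (positions 2-2)
  Group 3: 'e' x 2 (positions 3-4)
Total groups: 3

3


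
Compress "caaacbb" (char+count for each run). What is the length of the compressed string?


Input: caaacbb
Runs:
  'c' x 1 => "c1"
  'a' x 3 => "a3"
  'c' x 1 => "c1"
  'b' x 2 => "b2"
Compressed: "c1a3c1b2"
Compressed length: 8

8


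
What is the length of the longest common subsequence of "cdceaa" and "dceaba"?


LCS of "cdceaa" and "dceaba"
DP table:
           d    c    e    a    b    a
      0    0    0    0    0    0    0
  c   0    0    1    1    1    1    1
  d   0    1    1    1    1    1    1
  c   0    1    2    2    2    2    2
  e   0    1    2    3    3    3    3
  a   0    1    2    3    4    4    4
  a   0    1    2    3    4    4    5
LCS length = dp[6][6] = 5

5


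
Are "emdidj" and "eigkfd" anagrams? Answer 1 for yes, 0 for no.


Strings: "emdidj", "eigkfd"
Sorted first:  ddeijm
Sorted second: defgik
Differ at position 1: 'd' vs 'e' => not anagrams

0


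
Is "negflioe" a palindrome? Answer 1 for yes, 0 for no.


Input: negflioe
Reversed: eoilfgen
  Compare pos 0 ('n') with pos 7 ('e'): MISMATCH
  Compare pos 1 ('e') with pos 6 ('o'): MISMATCH
  Compare pos 2 ('g') with pos 5 ('i'): MISMATCH
  Compare pos 3 ('f') with pos 4 ('l'): MISMATCH
Result: not a palindrome

0


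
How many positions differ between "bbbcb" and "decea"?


Comparing "bbbcb" and "decea" position by position:
  Position 0: 'b' vs 'd' => DIFFER
  Position 1: 'b' vs 'e' => DIFFER
  Position 2: 'b' vs 'c' => DIFFER
  Position 3: 'c' vs 'e' => DIFFER
  Position 4: 'b' vs 'a' => DIFFER
Positions that differ: 5

5


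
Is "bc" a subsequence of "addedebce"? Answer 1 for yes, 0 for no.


Check if "bc" is a subsequence of "addedebce"
Greedy scan:
  Position 0 ('a'): no match needed
  Position 1 ('d'): no match needed
  Position 2 ('d'): no match needed
  Position 3 ('e'): no match needed
  Position 4 ('d'): no match needed
  Position 5 ('e'): no match needed
  Position 6 ('b'): matches sub[0] = 'b'
  Position 7 ('c'): matches sub[1] = 'c'
  Position 8 ('e'): no match needed
All 2 characters matched => is a subsequence

1


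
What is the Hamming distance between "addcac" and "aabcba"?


Comparing "addcac" and "aabcba" position by position:
  Position 0: 'a' vs 'a' => same
  Position 1: 'd' vs 'a' => differ
  Position 2: 'd' vs 'b' => differ
  Position 3: 'c' vs 'c' => same
  Position 4: 'a' vs 'b' => differ
  Position 5: 'c' vs 'a' => differ
Total differences (Hamming distance): 4

4


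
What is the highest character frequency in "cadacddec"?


Input: cadacddec
Character counts:
  'a': 2
  'c': 3
  'd': 3
  'e': 1
Maximum frequency: 3

3


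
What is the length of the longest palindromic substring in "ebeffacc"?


Input: "ebeffacc"
Checking substrings for palindromes:
  [0:3] "ebe" (len 3) => palindrome
  [3:5] "ff" (len 2) => palindrome
  [6:8] "cc" (len 2) => palindrome
Longest palindromic substring: "ebe" with length 3

3


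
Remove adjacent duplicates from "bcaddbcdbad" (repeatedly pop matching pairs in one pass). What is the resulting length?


Input: bcaddbcdbad
Stack-based adjacent duplicate removal:
  Read 'b': push. Stack: b
  Read 'c': push. Stack: bc
  Read 'a': push. Stack: bca
  Read 'd': push. Stack: bcad
  Read 'd': matches stack top 'd' => pop. Stack: bca
  Read 'b': push. Stack: bcab
  Read 'c': push. Stack: bcabc
  Read 'd': push. Stack: bcabcd
  Read 'b': push. Stack: bcabcdb
  Read 'a': push. Stack: bcabcdba
  Read 'd': push. Stack: bcabcdbad
Final stack: "bcabcdbad" (length 9)

9


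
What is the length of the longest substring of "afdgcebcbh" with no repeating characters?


Input: "afdgcebcbh"
Sliding window (track last position of each char):
  Position 0 ('a'): window [0,0] length 1 -- new best
  Position 1 ('f'): window [0,1] length 2 -- new best
  Position 2 ('d'): window [0,2] length 3 -- new best
  Position 3 ('g'): window [0,3] length 4 -- new best
  Position 4 ('c'): window [0,4] length 5 -- new best
  Position 5 ('e'): window [0,5] length 6 -- new best
  Position 6 ('b'): window [0,6] length 7 -- new best
  Position 7 ('c'): repeat (last at 4), move window start to 5
  Position 7 ('c'): window [5,7] length 3
  Position 8 ('b'): repeat (last at 6), move window start to 7
  Position 8 ('b'): window [7,8] length 2
  Position 9 ('h'): window [7,9] length 3
Longest substring with no repeats: "afdgceb" with length 7

7


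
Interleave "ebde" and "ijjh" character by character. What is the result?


Interleaving "ebde" and "ijjh":
  Position 0: 'e' from first, 'i' from second => "ei"
  Position 1: 'b' from first, 'j' from second => "bj"
  Position 2: 'd' from first, 'j' from second => "dj"
  Position 3: 'e' from first, 'h' from second => "eh"
Result: eibjdjeh

eibjdjeh


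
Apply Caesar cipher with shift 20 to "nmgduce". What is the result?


Caesar cipher: shift "nmgduce" by 20
  'n' (pos 13) + 20 = pos 7 = 'h'
  'm' (pos 12) + 20 = pos 6 = 'g'
  'g' (pos 6) + 20 = pos 0 = 'a'
  'd' (pos 3) + 20 = pos 23 = 'x'
  'u' (pos 20) + 20 = pos 14 = 'o'
  'c' (pos 2) + 20 = pos 22 = 'w'
  'e' (pos 4) + 20 = pos 24 = 'y'
Result: hgaxowy

hgaxowy


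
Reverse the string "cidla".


Input: cidla
Reading characters right to left:
  Position 4: 'a'
  Position 3: 'l'
  Position 2: 'd'
  Position 1: 'i'
  Position 0: 'c'
Reversed: aldic

aldic


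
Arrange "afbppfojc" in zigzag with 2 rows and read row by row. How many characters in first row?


Zigzag "afbppfojc" into 2 rows:
Placing characters:
  'a' => row 0
  'f' => row 1
  'b' => row 0
  'p' => row 1
  'p' => row 0
  'f' => row 1
  'o' => row 0
  'j' => row 1
  'c' => row 0
Rows:
  Row 0: "abpoc"
  Row 1: "fpfj"
First row length: 5

5


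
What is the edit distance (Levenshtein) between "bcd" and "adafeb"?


Computing edit distance: "bcd" -> "adafeb"
DP table:
           a    d    a    f    e    b
      0    1    2    3    4    5    6
  b   1    1    2    3    4    5    5
  c   2    2    2    3    4    5    6
  d   3    3    2    3    4    5    6
Edit distance = dp[3][6] = 6

6


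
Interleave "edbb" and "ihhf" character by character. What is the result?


Interleaving "edbb" and "ihhf":
  Position 0: 'e' from first, 'i' from second => "ei"
  Position 1: 'd' from first, 'h' from second => "dh"
  Position 2: 'b' from first, 'h' from second => "bh"
  Position 3: 'b' from first, 'f' from second => "bf"
Result: eidhbhbf

eidhbhbf


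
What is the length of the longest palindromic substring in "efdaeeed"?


Input: "efdaeeed"
Checking substrings for palindromes:
  [4:7] "eee" (len 3) => palindrome
  [4:6] "ee" (len 2) => palindrome
  [5:7] "ee" (len 2) => palindrome
Longest palindromic substring: "eee" with length 3

3


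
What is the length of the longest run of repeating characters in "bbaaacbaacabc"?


Input: "bbaaacbaacabc"
Scanning for longest run:
  Position 1 ('b'): continues run of 'b', length=2
  Position 2 ('a'): new char, reset run to 1
  Position 3 ('a'): continues run of 'a', length=2
  Position 4 ('a'): continues run of 'a', length=3
  Position 5 ('c'): new char, reset run to 1
  Position 6 ('b'): new char, reset run to 1
  Position 7 ('a'): new char, reset run to 1
  Position 8 ('a'): continues run of 'a', length=2
  Position 9 ('c'): new char, reset run to 1
  Position 10 ('a'): new char, reset run to 1
  Position 11 ('b'): new char, reset run to 1
  Position 12 ('c'): new char, reset run to 1
Longest run: 'a' with length 3

3


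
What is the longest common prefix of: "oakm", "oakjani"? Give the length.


Words: oakm, oakjani
  Position 0: all 'o' => match
  Position 1: all 'a' => match
  Position 2: all 'k' => match
  Position 3: ('m', 'j') => mismatch, stop
LCP = "oak" (length 3)

3


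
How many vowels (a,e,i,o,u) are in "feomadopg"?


Input: feomadopg
Checking each character:
  'f' at position 0: consonant
  'e' at position 1: vowel (running total: 1)
  'o' at position 2: vowel (running total: 2)
  'm' at position 3: consonant
  'a' at position 4: vowel (running total: 3)
  'd' at position 5: consonant
  'o' at position 6: vowel (running total: 4)
  'p' at position 7: consonant
  'g' at position 8: consonant
Total vowels: 4

4


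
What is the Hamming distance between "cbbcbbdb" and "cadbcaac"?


Comparing "cbbcbbdb" and "cadbcaac" position by position:
  Position 0: 'c' vs 'c' => same
  Position 1: 'b' vs 'a' => differ
  Position 2: 'b' vs 'd' => differ
  Position 3: 'c' vs 'b' => differ
  Position 4: 'b' vs 'c' => differ
  Position 5: 'b' vs 'a' => differ
  Position 6: 'd' vs 'a' => differ
  Position 7: 'b' vs 'c' => differ
Total differences (Hamming distance): 7

7


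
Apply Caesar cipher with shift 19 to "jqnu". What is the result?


Caesar cipher: shift "jqnu" by 19
  'j' (pos 9) + 19 = pos 2 = 'c'
  'q' (pos 16) + 19 = pos 9 = 'j'
  'n' (pos 13) + 19 = pos 6 = 'g'
  'u' (pos 20) + 19 = pos 13 = 'n'
Result: cjgn

cjgn
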